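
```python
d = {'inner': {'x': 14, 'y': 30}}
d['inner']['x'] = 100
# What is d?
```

After line 1: d = {'inner': {'x': 14, 'y': 30}}
After line 2 (inner x overwritten): d = {'inner': {'x': 100, 'y': 30}}

{'inner': {'x': 100, 'y': 30}}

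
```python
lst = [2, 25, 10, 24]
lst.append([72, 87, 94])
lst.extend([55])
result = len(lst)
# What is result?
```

After line 1: lst = [2, 25, 10, 24]
After line 2 (append adds [72, 87, 94] as single element): lst = [2, 25, 10, 24, [72, 87, 94]]
After line 3 (extend unpacks [55], adds 55): lst = [2, 25, 10, 24, [72, 87, 94], 55]
After line 4: result = len(lst) = 6

6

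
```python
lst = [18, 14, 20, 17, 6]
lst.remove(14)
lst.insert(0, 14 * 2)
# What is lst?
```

After line 1: lst = [18, 14, 20, 17, 6]
After line 2 (remove first 14): lst = [18, 20, 17, 6]
After line 3 (insert 28 at index 0): lst = [28, 18, 20, 17, 6]

[28, 18, 20, 17, 6]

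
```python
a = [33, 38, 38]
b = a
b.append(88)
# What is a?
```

After line 1: a = [33, 38, 38]
After line 2 (b = a is an alias, same object): a = [33, 38, 38], b = [33, 38, 38]
After line 3 (b.append mutates the shared list): a = [33, 38, 38, 88], b = [33, 38, 38, 88]

[33, 38, 38, 88]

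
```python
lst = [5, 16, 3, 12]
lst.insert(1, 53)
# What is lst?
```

[5, 53, 16, 3, 12]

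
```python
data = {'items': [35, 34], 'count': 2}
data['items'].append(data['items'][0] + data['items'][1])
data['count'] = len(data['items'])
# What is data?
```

After line 1: data = {'items': [35, 34], 'count': 2}
After line 2 (append 35 + 34 = 69): data = {'items': [35, 34, 69], 'count': 2}
After line 3 (count = len(items) = 3): data = {'items': [35, 34, 69], 'count': 3}

{'items': [35, 34, 69], 'count': 3}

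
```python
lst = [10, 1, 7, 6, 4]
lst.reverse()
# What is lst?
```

[4, 6, 7, 1, 10]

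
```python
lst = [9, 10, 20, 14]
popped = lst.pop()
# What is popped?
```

14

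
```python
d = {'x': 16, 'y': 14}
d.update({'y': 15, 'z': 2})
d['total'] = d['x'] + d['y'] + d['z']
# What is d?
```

After line 1: d = {'x': 16, 'y': 14}
After line 2 (y overwritten, z added): d = {'x': 16, 'y': 15, 'z': 2}
After line 3 (total = 16 + 15 + 2 = 33): d = {'x': 16, 'y': 15, 'z': 2, 'total': 33}

{'x': 16, 'y': 15, 'z': 2, 'total': 33}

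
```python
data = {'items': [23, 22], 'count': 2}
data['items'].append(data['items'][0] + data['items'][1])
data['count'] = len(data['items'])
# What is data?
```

After line 1: data = {'items': [23, 22], 'count': 2}
After line 2 (append 23 + 22 = 45): data = {'items': [23, 22, 45], 'count': 2}
After line 3 (count = len(items) = 3): data = {'items': [23, 22, 45], 'count': 3}

{'items': [23, 22, 45], 'count': 3}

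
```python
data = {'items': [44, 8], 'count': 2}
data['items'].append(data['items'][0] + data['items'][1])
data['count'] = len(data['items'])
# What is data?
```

After line 1: data = {'items': [44, 8], 'count': 2}
After line 2 (append 44 + 8 = 52): data = {'items': [44, 8, 52], 'count': 2}
After line 3 (count = len(items) = 3): data = {'items': [44, 8, 52], 'count': 3}

{'items': [44, 8, 52], 'count': 3}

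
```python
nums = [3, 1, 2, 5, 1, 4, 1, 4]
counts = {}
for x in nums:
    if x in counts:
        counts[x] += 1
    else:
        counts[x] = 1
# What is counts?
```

Initial: counts = {}, nums = [3, 1, 2, 5, 1, 4, 1, 4]
See 3: counts = {3: 1}
See 1: counts = {3: 1, 1: 1}
See 2: counts = {3: 1, 1: 1, 2: 1}
See 5: counts = {3: 1, 1: 1, 2: 1, 5: 1}
See 1: counts = {3: 1, 1: 2, 2: 1, 5: 1}
See 4: counts = {3: 1, 1: 2, 2: 1, 5: 1, 4: 1}
See 1: counts = {3: 1, 1: 3, 2: 1, 5: 1, 4: 1}
See 4: counts = {3: 1, 1: 3, 2: 1, 5: 1, 4: 2}

{3: 1, 1: 3, 2: 1, 5: 1, 4: 2}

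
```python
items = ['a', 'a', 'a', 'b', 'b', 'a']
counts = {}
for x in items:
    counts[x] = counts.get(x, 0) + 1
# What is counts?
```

Initial: counts = {}, items = ['a', 'a', 'a', 'b', 'b', 'a']
See 'a': counts = {'a': 1}
See 'a': counts = {'a': 2}
See 'a': counts = {'a': 3}
See 'b': counts = {'a': 3, 'b': 1}
See 'b': counts = {'a': 3, 'b': 2}
See 'a': counts = {'a': 4, 'b': 2}

{'a': 4, 'b': 2}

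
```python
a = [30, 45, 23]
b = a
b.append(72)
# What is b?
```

After line 1: a = [30, 45, 23]
After line 2 (b = a is an alias, same object): a = [30, 45, 23], b = [30, 45, 23]
After line 3 (b.append mutates the shared list): a = [30, 45, 23, 72], b = [30, 45, 23, 72]

[30, 45, 23, 72]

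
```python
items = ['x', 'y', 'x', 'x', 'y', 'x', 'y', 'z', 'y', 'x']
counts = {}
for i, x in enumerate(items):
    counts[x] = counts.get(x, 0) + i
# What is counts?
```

Initial: counts = {}, items = ['x', 'y', 'x', 'x', 'y', 'x', 'y', 'z', 'y', 'x']
i=0, x='x': counts = {'x': 0}
i=1, x='y': counts = {'x': 0, 'y': 1}
i=2, x='x': counts = {'x': 2, 'y': 1}
i=3, x='x': counts = {'x': 5, 'y': 1}
i=4, x='y': counts = {'x': 5, 'y': 5}
i=5, x='x': counts = {'x': 10, 'y': 5}
i=6, x='y': counts = {'x': 10, 'y': 11}
i=7, x='z': counts = {'x': 10, 'y': 11, 'z': 7}
i=8, x='y': counts = {'x': 10, 'y': 19, 'z': 7}
i=9, x='x': counts = {'x': 19, 'y': 19, 'z': 7}

{'x': 19, 'y': 19, 'z': 7}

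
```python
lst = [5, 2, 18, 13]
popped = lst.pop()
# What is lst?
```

[5, 2, 18]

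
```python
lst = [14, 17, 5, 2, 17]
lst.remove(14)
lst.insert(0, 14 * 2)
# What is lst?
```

After line 1: lst = [14, 17, 5, 2, 17]
After line 2 (remove first 14): lst = [17, 5, 2, 17]
After line 3 (insert 28 at index 0): lst = [28, 17, 5, 2, 17]

[28, 17, 5, 2, 17]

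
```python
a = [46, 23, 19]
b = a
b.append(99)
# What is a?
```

After line 1: a = [46, 23, 19]
After line 2 (b = a is an alias, same object): a = [46, 23, 19], b = [46, 23, 19]
After line 3 (b.append mutates the shared list): a = [46, 23, 19, 99], b = [46, 23, 19, 99]

[46, 23, 19, 99]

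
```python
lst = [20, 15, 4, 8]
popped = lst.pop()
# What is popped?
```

8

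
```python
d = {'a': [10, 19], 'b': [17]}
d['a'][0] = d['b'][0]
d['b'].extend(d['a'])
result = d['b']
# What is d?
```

After line 1: d = {'a': [10, 19], 'b': [17]}
After line 2 (a[0] = b[0] = 17): d = {'a': [17, 19], 'b': [17]}
After line 3 (b.extend(a) appends [17, 19]): d = {'a': [17, 19], 'b': [17, 17, 19]}
After line 4: result = d['b'] = [17, 17, 19]

{'a': [17, 19], 'b': [17, 17, 19]}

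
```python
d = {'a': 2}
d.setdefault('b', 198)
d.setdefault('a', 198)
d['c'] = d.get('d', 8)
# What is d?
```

After line 1: d = {'a': 2}
After line 2 (setdefault adds 'b'=198): d = {'a': 2, 'b': 198}
After line 3 (setdefault 'a' no-op, already exists): d = {'a': 2, 'b': 198}
After line 4 (get('d', 8) returns default since 'd' not in d): d = {'a': 2, 'b': 198, 'c': 8}

{'a': 2, 'b': 198, 'c': 8}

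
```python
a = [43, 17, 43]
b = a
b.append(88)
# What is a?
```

After line 1: a = [43, 17, 43]
After line 2 (b = a is an alias, same object): a = [43, 17, 43], b = [43, 17, 43]
After line 3 (b.append mutates the shared list): a = [43, 17, 43, 88], b = [43, 17, 43, 88]

[43, 17, 43, 88]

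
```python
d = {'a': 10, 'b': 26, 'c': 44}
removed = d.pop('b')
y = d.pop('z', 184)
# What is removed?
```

After line 1: d = {'a': 10, 'b': 26, 'c': 44}
After line 2 (pop 'b' returns 26): d = {'a': 10, 'c': 44}, removed = 26
After line 3 (pop 'z' missing, returns default 184): d = {'a': 10, 'c': 44}, y = 184

26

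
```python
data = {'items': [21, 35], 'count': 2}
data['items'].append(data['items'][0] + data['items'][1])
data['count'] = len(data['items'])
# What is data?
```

After line 1: data = {'items': [21, 35], 'count': 2}
After line 2 (append 21 + 35 = 56): data = {'items': [21, 35, 56], 'count': 2}
After line 3 (count = len(items) = 3): data = {'items': [21, 35, 56], 'count': 3}

{'items': [21, 35, 56], 'count': 3}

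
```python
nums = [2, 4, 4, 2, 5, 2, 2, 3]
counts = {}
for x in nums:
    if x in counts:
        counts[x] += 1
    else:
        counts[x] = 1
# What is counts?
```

Initial: counts = {}, nums = [2, 4, 4, 2, 5, 2, 2, 3]
See 2: counts = {2: 1}
See 4: counts = {2: 1, 4: 1}
See 4: counts = {2: 1, 4: 2}
See 2: counts = {2: 2, 4: 2}
See 5: counts = {2: 2, 4: 2, 5: 1}
See 2: counts = {2: 3, 4: 2, 5: 1}
See 2: counts = {2: 4, 4: 2, 5: 1}
See 3: counts = {2: 4, 4: 2, 5: 1, 3: 1}

{2: 4, 4: 2, 5: 1, 3: 1}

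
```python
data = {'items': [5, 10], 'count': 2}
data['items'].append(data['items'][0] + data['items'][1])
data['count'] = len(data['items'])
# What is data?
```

After line 1: data = {'items': [5, 10], 'count': 2}
After line 2 (append 5 + 10 = 15): data = {'items': [5, 10, 15], 'count': 2}
After line 3 (count = len(items) = 3): data = {'items': [5, 10, 15], 'count': 3}

{'items': [5, 10, 15], 'count': 3}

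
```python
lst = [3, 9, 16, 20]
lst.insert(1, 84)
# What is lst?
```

[3, 84, 9, 16, 20]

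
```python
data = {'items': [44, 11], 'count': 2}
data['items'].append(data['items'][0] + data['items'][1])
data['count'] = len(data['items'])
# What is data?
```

After line 1: data = {'items': [44, 11], 'count': 2}
After line 2 (append 44 + 11 = 55): data = {'items': [44, 11, 55], 'count': 2}
After line 3 (count = len(items) = 3): data = {'items': [44, 11, 55], 'count': 3}

{'items': [44, 11, 55], 'count': 3}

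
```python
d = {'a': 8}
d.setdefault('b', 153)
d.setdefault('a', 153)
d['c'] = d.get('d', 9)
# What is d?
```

After line 1: d = {'a': 8}
After line 2 (setdefault adds 'b'=153): d = {'a': 8, 'b': 153}
After line 3 (setdefault 'a' no-op, already exists): d = {'a': 8, 'b': 153}
After line 4 (get('d', 9) returns default since 'd' not in d): d = {'a': 8, 'b': 153, 'c': 9}

{'a': 8, 'b': 153, 'c': 9}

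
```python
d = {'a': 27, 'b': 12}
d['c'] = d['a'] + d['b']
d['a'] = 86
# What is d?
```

After line 1: d = {'a': 27, 'b': 12}
After line 2 (d['c'] = 27 + 12): d = {'a': 27, 'b': 12, 'c': 39}
After line 3: d = {'a': 86, 'b': 12, 'c': 39}

{'a': 86, 'b': 12, 'c': 39}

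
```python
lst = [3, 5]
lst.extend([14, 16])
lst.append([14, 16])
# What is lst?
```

After line 1: lst = [3, 5]
After line 2 (extend unpacks [14, 16]): lst = [3, 5, 14, 16]
After line 3 (append adds [14, 16] as single element): lst = [3, 5, 14, 16, [14, 16]]

[3, 5, 14, 16, [14, 16]]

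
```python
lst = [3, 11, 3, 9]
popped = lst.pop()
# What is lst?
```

[3, 11, 3]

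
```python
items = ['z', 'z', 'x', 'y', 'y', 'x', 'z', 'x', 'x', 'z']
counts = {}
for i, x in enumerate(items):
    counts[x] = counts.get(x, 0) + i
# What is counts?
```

Initial: counts = {}, items = ['z', 'z', 'x', 'y', 'y', 'x', 'z', 'x', 'x', 'z']
i=0, x='z': counts = {'z': 0}
i=1, x='z': counts = {'z': 1}
i=2, x='x': counts = {'z': 1, 'x': 2}
i=3, x='y': counts = {'z': 1, 'x': 2, 'y': 3}
i=4, x='y': counts = {'z': 1, 'x': 2, 'y': 7}
i=5, x='x': counts = {'z': 1, 'x': 7, 'y': 7}
i=6, x='z': counts = {'z': 7, 'x': 7, 'y': 7}
i=7, x='x': counts = {'z': 7, 'x': 14, 'y': 7}
i=8, x='x': counts = {'z': 7, 'x': 22, 'y': 7}
i=9, x='z': counts = {'z': 16, 'x': 22, 'y': 7}

{'z': 16, 'x': 22, 'y': 7}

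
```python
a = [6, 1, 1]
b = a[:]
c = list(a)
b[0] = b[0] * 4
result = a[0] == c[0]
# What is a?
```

After line 1: a = [6, 1, 1]
After line 2 (b = a[:], copy): a = [6, 1, 1], b = [6, 1, 1]
After line 3 (c = list(a) is a copy, new object): c = [6, 1, 1]
After line 4 (b[0] = 6 * 4 = 24; only b mutates (copy)): a = [6, 1, 1], b = [24, 1, 1], c = [6, 1, 1]
After line 5 (a[0] = 6, c[0] = 6; result = True)

[6, 1, 1]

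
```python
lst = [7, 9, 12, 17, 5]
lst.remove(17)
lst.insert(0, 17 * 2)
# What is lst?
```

After line 1: lst = [7, 9, 12, 17, 5]
After line 2 (remove first 17): lst = [7, 9, 12, 5]
After line 3 (insert 34 at index 0): lst = [34, 7, 9, 12, 5]

[34, 7, 9, 12, 5]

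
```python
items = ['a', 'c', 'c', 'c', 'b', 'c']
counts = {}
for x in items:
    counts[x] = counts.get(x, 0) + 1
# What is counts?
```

Initial: counts = {}, items = ['a', 'c', 'c', 'c', 'b', 'c']
See 'a': counts = {'a': 1}
See 'c': counts = {'a': 1, 'c': 1}
See 'c': counts = {'a': 1, 'c': 2}
See 'c': counts = {'a': 1, 'c': 3}
See 'b': counts = {'a': 1, 'c': 3, 'b': 1}
See 'c': counts = {'a': 1, 'c': 4, 'b': 1}

{'a': 1, 'c': 4, 'b': 1}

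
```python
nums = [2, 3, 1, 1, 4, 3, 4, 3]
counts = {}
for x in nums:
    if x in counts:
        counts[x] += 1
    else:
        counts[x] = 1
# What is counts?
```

Initial: counts = {}, nums = [2, 3, 1, 1, 4, 3, 4, 3]
See 2: counts = {2: 1}
See 3: counts = {2: 1, 3: 1}
See 1: counts = {2: 1, 3: 1, 1: 1}
See 1: counts = {2: 1, 3: 1, 1: 2}
See 4: counts = {2: 1, 3: 1, 1: 2, 4: 1}
See 3: counts = {2: 1, 3: 2, 1: 2, 4: 1}
See 4: counts = {2: 1, 3: 2, 1: 2, 4: 2}
See 3: counts = {2: 1, 3: 3, 1: 2, 4: 2}

{2: 1, 3: 3, 1: 2, 4: 2}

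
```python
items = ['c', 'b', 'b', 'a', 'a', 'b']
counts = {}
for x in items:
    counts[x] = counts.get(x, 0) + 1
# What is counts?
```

Initial: counts = {}, items = ['c', 'b', 'b', 'a', 'a', 'b']
See 'c': counts = {'c': 1}
See 'b': counts = {'c': 1, 'b': 1}
See 'b': counts = {'c': 1, 'b': 2}
See 'a': counts = {'c': 1, 'b': 2, 'a': 1}
See 'a': counts = {'c': 1, 'b': 2, 'a': 2}
See 'b': counts = {'c': 1, 'b': 3, 'a': 2}

{'c': 1, 'b': 3, 'a': 2}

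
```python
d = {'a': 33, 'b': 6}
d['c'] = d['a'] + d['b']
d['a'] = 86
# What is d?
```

After line 1: d = {'a': 33, 'b': 6}
After line 2 (d['c'] = 33 + 6): d = {'a': 33, 'b': 6, 'c': 39}
After line 3: d = {'a': 86, 'b': 6, 'c': 39}

{'a': 86, 'b': 6, 'c': 39}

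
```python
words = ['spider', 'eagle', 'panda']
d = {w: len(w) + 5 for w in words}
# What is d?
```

{'spider': 11, 'eagle': 10, 'panda': 10}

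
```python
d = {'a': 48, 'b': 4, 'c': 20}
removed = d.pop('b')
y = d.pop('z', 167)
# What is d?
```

After line 1: d = {'a': 48, 'b': 4, 'c': 20}
After line 2 (pop 'b' returns 4): d = {'a': 48, 'c': 20}, removed = 4
After line 3 (pop 'z' missing, returns default 167): d = {'a': 48, 'c': 20}, y = 167

{'a': 48, 'c': 20}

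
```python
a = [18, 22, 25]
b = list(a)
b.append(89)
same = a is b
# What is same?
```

After line 1: a = [18, 22, 25]
After line 2 (b = list(a) is a shallow copy, new object): a = [18, 22, 25], b = [18, 22, 25]
After line 3 (append only mutates b): a = [18, 22, 25], b = [18, 22, 25, 89]
After line 4 (same = a is b; different objects -> False): same = False

False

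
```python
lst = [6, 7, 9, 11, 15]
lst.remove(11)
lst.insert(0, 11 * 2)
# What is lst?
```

After line 1: lst = [6, 7, 9, 11, 15]
After line 2 (remove first 11): lst = [6, 7, 9, 15]
After line 3 (insert 22 at index 0): lst = [22, 6, 7, 9, 15]

[22, 6, 7, 9, 15]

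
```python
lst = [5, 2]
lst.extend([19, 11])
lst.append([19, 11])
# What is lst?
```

After line 1: lst = [5, 2]
After line 2 (extend unpacks [19, 11]): lst = [5, 2, 19, 11]
After line 3 (append adds [19, 11] as single element): lst = [5, 2, 19, 11, [19, 11]]

[5, 2, 19, 11, [19, 11]]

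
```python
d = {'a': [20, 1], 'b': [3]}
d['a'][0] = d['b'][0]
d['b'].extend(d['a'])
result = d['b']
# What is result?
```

After line 1: d = {'a': [20, 1], 'b': [3]}
After line 2 (a[0] = b[0] = 3): d = {'a': [3, 1], 'b': [3]}
After line 3 (b.extend(a) appends [3, 1]): d = {'a': [3, 1], 'b': [3, 3, 1]}
After line 4: result = d['b'] = [3, 3, 1]

[3, 3, 1]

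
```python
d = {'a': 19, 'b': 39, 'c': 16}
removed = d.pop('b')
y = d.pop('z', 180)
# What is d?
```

After line 1: d = {'a': 19, 'b': 39, 'c': 16}
After line 2 (pop 'b' returns 39): d = {'a': 19, 'c': 16}, removed = 39
After line 3 (pop 'z' missing, returns default 180): d = {'a': 19, 'c': 16}, y = 180

{'a': 19, 'c': 16}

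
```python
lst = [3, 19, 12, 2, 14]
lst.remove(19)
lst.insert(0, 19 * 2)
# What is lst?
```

After line 1: lst = [3, 19, 12, 2, 14]
After line 2 (remove first 19): lst = [3, 12, 2, 14]
After line 3 (insert 38 at index 0): lst = [38, 3, 12, 2, 14]

[38, 3, 12, 2, 14]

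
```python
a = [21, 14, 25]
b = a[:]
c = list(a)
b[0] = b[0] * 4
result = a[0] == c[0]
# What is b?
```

After line 1: a = [21, 14, 25]
After line 2 (b = a[:], copy): a = [21, 14, 25], b = [21, 14, 25]
After line 3 (c = list(a) is a copy, new object): c = [21, 14, 25]
After line 4 (b[0] = 21 * 4 = 84; only b mutates (copy)): a = [21, 14, 25], b = [84, 14, 25], c = [21, 14, 25]
After line 5 (a[0] = 21, c[0] = 21; result = True)

[84, 14, 25]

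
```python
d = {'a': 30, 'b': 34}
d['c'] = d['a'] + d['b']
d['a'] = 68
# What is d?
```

After line 1: d = {'a': 30, 'b': 34}
After line 2 (d['c'] = 30 + 34): d = {'a': 30, 'b': 34, 'c': 64}
After line 3: d = {'a': 68, 'b': 34, 'c': 64}

{'a': 68, 'b': 34, 'c': 64}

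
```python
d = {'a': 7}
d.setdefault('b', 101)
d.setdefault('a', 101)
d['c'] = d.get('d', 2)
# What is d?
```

After line 1: d = {'a': 7}
After line 2 (setdefault adds 'b'=101): d = {'a': 7, 'b': 101}
After line 3 (setdefault 'a' no-op, already exists): d = {'a': 7, 'b': 101}
After line 4 (get('d', 2) returns default since 'd' not in d): d = {'a': 7, 'b': 101, 'c': 2}

{'a': 7, 'b': 101, 'c': 2}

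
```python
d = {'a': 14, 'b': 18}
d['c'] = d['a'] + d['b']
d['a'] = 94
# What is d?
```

After line 1: d = {'a': 14, 'b': 18}
After line 2 (d['c'] = 14 + 18): d = {'a': 14, 'b': 18, 'c': 32}
After line 3: d = {'a': 94, 'b': 18, 'c': 32}

{'a': 94, 'b': 18, 'c': 32}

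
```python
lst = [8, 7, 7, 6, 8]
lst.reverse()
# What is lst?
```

[8, 6, 7, 7, 8]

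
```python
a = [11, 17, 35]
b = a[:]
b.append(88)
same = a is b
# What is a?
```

After line 1: a = [11, 17, 35]
After line 2 (b = a[:] is a shallow copy, new object): a = [11, 17, 35], b = [11, 17, 35]
After line 3 (append only mutates b): a = [11, 17, 35], b = [11, 17, 35, 88]
After line 4 (same = a is b; different objects -> False): same = False

[11, 17, 35]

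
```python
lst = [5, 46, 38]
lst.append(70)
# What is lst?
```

[5, 46, 38, 70]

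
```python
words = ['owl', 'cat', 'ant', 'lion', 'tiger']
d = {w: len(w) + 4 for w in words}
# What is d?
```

{'owl': 7, 'cat': 7, 'ant': 7, 'lion': 8, 'tiger': 9}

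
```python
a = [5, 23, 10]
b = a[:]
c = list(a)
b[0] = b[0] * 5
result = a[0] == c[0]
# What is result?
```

After line 1: a = [5, 23, 10]
After line 2 (b = a[:], copy): a = [5, 23, 10], b = [5, 23, 10]
After line 3 (c = list(a) is a copy, new object): c = [5, 23, 10]
After line 4 (b[0] = 5 * 5 = 25; only b mutates (copy)): a = [5, 23, 10], b = [25, 23, 10], c = [5, 23, 10]
After line 5 (a[0] = 5, c[0] = 5; result = True)

True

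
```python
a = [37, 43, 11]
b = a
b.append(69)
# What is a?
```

After line 1: a = [37, 43, 11]
After line 2 (b = a is an alias, same object): a = [37, 43, 11], b = [37, 43, 11]
After line 3 (b.append mutates the shared list): a = [37, 43, 11, 69], b = [37, 43, 11, 69]

[37, 43, 11, 69]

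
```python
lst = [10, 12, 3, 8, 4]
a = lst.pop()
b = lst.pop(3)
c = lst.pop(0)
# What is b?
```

After line 1: lst = [10, 12, 3, 8, 4]
After line 2 (pop() -> a = 4): lst = [10, 12, 3, 8]
After line 3 (pop(3) -> b = 8): lst = [10, 12, 3]
After line 4 (pop(0) -> c = 10): lst = [12, 3]

8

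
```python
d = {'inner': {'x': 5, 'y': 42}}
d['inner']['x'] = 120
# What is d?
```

After line 1: d = {'inner': {'x': 5, 'y': 42}}
After line 2 (inner x overwritten): d = {'inner': {'x': 120, 'y': 42}}

{'inner': {'x': 120, 'y': 42}}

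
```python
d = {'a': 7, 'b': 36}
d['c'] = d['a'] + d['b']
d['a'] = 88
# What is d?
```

After line 1: d = {'a': 7, 'b': 36}
After line 2 (d['c'] = 7 + 36): d = {'a': 7, 'b': 36, 'c': 43}
After line 3: d = {'a': 88, 'b': 36, 'c': 43}

{'a': 88, 'b': 36, 'c': 43}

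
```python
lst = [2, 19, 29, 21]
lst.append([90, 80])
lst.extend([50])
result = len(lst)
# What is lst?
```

After line 1: lst = [2, 19, 29, 21]
After line 2 (append adds [90, 80] as single element): lst = [2, 19, 29, 21, [90, 80]]
After line 3 (extend unpacks [50], adds 50): lst = [2, 19, 29, 21, [90, 80], 50]
After line 4: result = len(lst) = 6

[2, 19, 29, 21, [90, 80], 50]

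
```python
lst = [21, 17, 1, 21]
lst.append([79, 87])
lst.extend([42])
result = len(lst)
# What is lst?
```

After line 1: lst = [21, 17, 1, 21]
After line 2 (append adds [79, 87] as single element): lst = [21, 17, 1, 21, [79, 87]]
After line 3 (extend unpacks [42], adds 42): lst = [21, 17, 1, 21, [79, 87], 42]
After line 4: result = len(lst) = 6

[21, 17, 1, 21, [79, 87], 42]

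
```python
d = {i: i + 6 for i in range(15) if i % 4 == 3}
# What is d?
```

{3: 9, 7: 13, 11: 17}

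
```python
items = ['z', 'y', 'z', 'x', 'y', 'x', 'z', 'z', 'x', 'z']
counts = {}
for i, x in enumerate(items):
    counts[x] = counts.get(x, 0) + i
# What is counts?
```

Initial: counts = {}, items = ['z', 'y', 'z', 'x', 'y', 'x', 'z', 'z', 'x', 'z']
i=0, x='z': counts = {'z': 0}
i=1, x='y': counts = {'z': 0, 'y': 1}
i=2, x='z': counts = {'z': 2, 'y': 1}
i=3, x='x': counts = {'z': 2, 'y': 1, 'x': 3}
i=4, x='y': counts = {'z': 2, 'y': 5, 'x': 3}
i=5, x='x': counts = {'z': 2, 'y': 5, 'x': 8}
i=6, x='z': counts = {'z': 8, 'y': 5, 'x': 8}
i=7, x='z': counts = {'z': 15, 'y': 5, 'x': 8}
i=8, x='x': counts = {'z': 15, 'y': 5, 'x': 16}
i=9, x='z': counts = {'z': 24, 'y': 5, 'x': 16}

{'z': 24, 'y': 5, 'x': 16}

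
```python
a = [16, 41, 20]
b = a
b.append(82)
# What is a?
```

After line 1: a = [16, 41, 20]
After line 2 (b = a is an alias, same object): a = [16, 41, 20], b = [16, 41, 20]
After line 3 (b.append mutates the shared list): a = [16, 41, 20, 82], b = [16, 41, 20, 82]

[16, 41, 20, 82]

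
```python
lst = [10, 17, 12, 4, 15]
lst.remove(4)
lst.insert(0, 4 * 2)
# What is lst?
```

After line 1: lst = [10, 17, 12, 4, 15]
After line 2 (remove first 4): lst = [10, 17, 12, 15]
After line 3 (insert 8 at index 0): lst = [8, 10, 17, 12, 15]

[8, 10, 17, 12, 15]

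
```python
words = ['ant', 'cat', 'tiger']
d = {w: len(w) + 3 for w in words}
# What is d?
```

{'ant': 6, 'cat': 6, 'tiger': 8}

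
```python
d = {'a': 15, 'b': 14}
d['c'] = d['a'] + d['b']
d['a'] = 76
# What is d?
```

After line 1: d = {'a': 15, 'b': 14}
After line 2 (d['c'] = 15 + 14): d = {'a': 15, 'b': 14, 'c': 29}
After line 3: d = {'a': 76, 'b': 14, 'c': 29}

{'a': 76, 'b': 14, 'c': 29}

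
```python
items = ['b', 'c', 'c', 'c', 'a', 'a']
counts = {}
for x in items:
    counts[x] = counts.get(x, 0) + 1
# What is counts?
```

Initial: counts = {}, items = ['b', 'c', 'c', 'c', 'a', 'a']
See 'b': counts = {'b': 1}
See 'c': counts = {'b': 1, 'c': 1}
See 'c': counts = {'b': 1, 'c': 2}
See 'c': counts = {'b': 1, 'c': 3}
See 'a': counts = {'b': 1, 'c': 3, 'a': 1}
See 'a': counts = {'b': 1, 'c': 3, 'a': 2}

{'b': 1, 'c': 3, 'a': 2}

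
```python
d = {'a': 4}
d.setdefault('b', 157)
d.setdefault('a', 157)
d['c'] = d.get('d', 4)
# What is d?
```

After line 1: d = {'a': 4}
After line 2 (setdefault adds 'b'=157): d = {'a': 4, 'b': 157}
After line 3 (setdefault 'a' no-op, already exists): d = {'a': 4, 'b': 157}
After line 4 (get('d', 4) returns default since 'd' not in d): d = {'a': 4, 'b': 157, 'c': 4}

{'a': 4, 'b': 157, 'c': 4}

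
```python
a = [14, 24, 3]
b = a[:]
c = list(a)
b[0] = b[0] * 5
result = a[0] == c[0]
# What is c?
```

After line 1: a = [14, 24, 3]
After line 2 (b = a[:], copy): a = [14, 24, 3], b = [14, 24, 3]
After line 3 (c = list(a) is a copy, new object): c = [14, 24, 3]
After line 4 (b[0] = 14 * 5 = 70; only b mutates (copy)): a = [14, 24, 3], b = [70, 24, 3], c = [14, 24, 3]
After line 5 (a[0] = 14, c[0] = 14; result = True)

[14, 24, 3]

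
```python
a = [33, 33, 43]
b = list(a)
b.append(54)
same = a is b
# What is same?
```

After line 1: a = [33, 33, 43]
After line 2 (b = list(a) is a shallow copy, new object): a = [33, 33, 43], b = [33, 33, 43]
After line 3 (append only mutates b): a = [33, 33, 43], b = [33, 33, 43, 54]
After line 4 (same = a is b; different objects -> False): same = False

False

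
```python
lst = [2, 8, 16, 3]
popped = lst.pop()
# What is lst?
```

[2, 8, 16]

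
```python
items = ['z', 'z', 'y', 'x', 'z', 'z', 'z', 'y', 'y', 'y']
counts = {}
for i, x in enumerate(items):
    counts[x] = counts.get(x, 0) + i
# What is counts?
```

Initial: counts = {}, items = ['z', 'z', 'y', 'x', 'z', 'z', 'z', 'y', 'y', 'y']
i=0, x='z': counts = {'z': 0}
i=1, x='z': counts = {'z': 1}
i=2, x='y': counts = {'z': 1, 'y': 2}
i=3, x='x': counts = {'z': 1, 'y': 2, 'x': 3}
i=4, x='z': counts = {'z': 5, 'y': 2, 'x': 3}
i=5, x='z': counts = {'z': 10, 'y': 2, 'x': 3}
i=6, x='z': counts = {'z': 16, 'y': 2, 'x': 3}
i=7, x='y': counts = {'z': 16, 'y': 9, 'x': 3}
i=8, x='y': counts = {'z': 16, 'y': 17, 'x': 3}
i=9, x='y': counts = {'z': 16, 'y': 26, 'x': 3}

{'z': 16, 'y': 26, 'x': 3}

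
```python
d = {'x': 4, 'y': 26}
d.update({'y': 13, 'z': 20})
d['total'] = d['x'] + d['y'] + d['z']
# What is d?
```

After line 1: d = {'x': 4, 'y': 26}
After line 2 (y overwritten, z added): d = {'x': 4, 'y': 13, 'z': 20}
After line 3 (total = 4 + 13 + 20 = 37): d = {'x': 4, 'y': 13, 'z': 20, 'total': 37}

{'x': 4, 'y': 13, 'z': 20, 'total': 37}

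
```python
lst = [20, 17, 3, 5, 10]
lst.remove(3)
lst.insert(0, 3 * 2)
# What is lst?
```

After line 1: lst = [20, 17, 3, 5, 10]
After line 2 (remove first 3): lst = [20, 17, 5, 10]
After line 3 (insert 6 at index 0): lst = [6, 20, 17, 5, 10]

[6, 20, 17, 5, 10]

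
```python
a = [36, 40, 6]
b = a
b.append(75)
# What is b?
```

After line 1: a = [36, 40, 6]
After line 2 (b = a is an alias, same object): a = [36, 40, 6], b = [36, 40, 6]
After line 3 (b.append mutates the shared list): a = [36, 40, 6, 75], b = [36, 40, 6, 75]

[36, 40, 6, 75]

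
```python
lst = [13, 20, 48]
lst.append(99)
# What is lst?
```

[13, 20, 48, 99]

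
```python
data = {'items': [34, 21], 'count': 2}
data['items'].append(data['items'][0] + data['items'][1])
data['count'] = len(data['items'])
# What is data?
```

After line 1: data = {'items': [34, 21], 'count': 2}
After line 2 (append 34 + 21 = 55): data = {'items': [34, 21, 55], 'count': 2}
After line 3 (count = len(items) = 3): data = {'items': [34, 21, 55], 'count': 3}

{'items': [34, 21, 55], 'count': 3}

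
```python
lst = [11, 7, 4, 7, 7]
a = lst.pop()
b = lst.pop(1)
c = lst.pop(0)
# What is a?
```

After line 1: lst = [11, 7, 4, 7, 7]
After line 2 (pop() -> a = 7): lst = [11, 7, 4, 7]
After line 3 (pop(1) -> b = 7): lst = [11, 4, 7]
After line 4 (pop(0) -> c = 11): lst = [4, 7]

7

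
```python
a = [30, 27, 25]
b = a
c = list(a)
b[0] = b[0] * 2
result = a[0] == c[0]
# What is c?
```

After line 1: a = [30, 27, 25]
After line 2 (b = a, alias): a = [30, 27, 25], b = [30, 27, 25]
After line 3 (c = list(a) is a copy, new object): c = [30, 27, 25]
After line 4 (b[0] = 30 * 2 = 60; mutates shared a/b): a = b = [60, 27, 25], c = [30, 27, 25]
After line 5 (a[0] = 60, c[0] = 30; result = False)

[30, 27, 25]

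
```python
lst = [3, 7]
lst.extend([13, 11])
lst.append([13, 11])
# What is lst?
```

After line 1: lst = [3, 7]
After line 2 (extend unpacks [13, 11]): lst = [3, 7, 13, 11]
After line 3 (append adds [13, 11] as single element): lst = [3, 7, 13, 11, [13, 11]]

[3, 7, 13, 11, [13, 11]]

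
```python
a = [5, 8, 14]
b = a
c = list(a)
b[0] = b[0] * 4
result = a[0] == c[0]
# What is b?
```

After line 1: a = [5, 8, 14]
After line 2 (b = a, alias): a = [5, 8, 14], b = [5, 8, 14]
After line 3 (c = list(a) is a copy, new object): c = [5, 8, 14]
After line 4 (b[0] = 5 * 4 = 20; mutates shared a/b): a = b = [20, 8, 14], c = [5, 8, 14]
After line 5 (a[0] = 20, c[0] = 5; result = False)

[20, 8, 14]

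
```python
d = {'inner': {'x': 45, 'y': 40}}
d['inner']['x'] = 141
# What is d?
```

After line 1: d = {'inner': {'x': 45, 'y': 40}}
After line 2 (inner x overwritten): d = {'inner': {'x': 141, 'y': 40}}

{'inner': {'x': 141, 'y': 40}}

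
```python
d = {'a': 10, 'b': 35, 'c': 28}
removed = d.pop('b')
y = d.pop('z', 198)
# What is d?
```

After line 1: d = {'a': 10, 'b': 35, 'c': 28}
After line 2 (pop 'b' returns 35): d = {'a': 10, 'c': 28}, removed = 35
After line 3 (pop 'z' missing, returns default 198): d = {'a': 10, 'c': 28}, y = 198

{'a': 10, 'c': 28}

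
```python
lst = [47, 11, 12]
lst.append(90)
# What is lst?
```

[47, 11, 12, 90]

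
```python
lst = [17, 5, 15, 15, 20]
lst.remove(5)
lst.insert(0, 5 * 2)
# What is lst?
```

After line 1: lst = [17, 5, 15, 15, 20]
After line 2 (remove first 5): lst = [17, 15, 15, 20]
After line 3 (insert 10 at index 0): lst = [10, 17, 15, 15, 20]

[10, 17, 15, 15, 20]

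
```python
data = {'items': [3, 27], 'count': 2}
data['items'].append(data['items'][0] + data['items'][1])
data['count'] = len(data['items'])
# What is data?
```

After line 1: data = {'items': [3, 27], 'count': 2}
After line 2 (append 3 + 27 = 30): data = {'items': [3, 27, 30], 'count': 2}
After line 3 (count = len(items) = 3): data = {'items': [3, 27, 30], 'count': 3}

{'items': [3, 27, 30], 'count': 3}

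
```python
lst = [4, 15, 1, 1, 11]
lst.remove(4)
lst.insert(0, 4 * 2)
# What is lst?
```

After line 1: lst = [4, 15, 1, 1, 11]
After line 2 (remove first 4): lst = [15, 1, 1, 11]
After line 3 (insert 8 at index 0): lst = [8, 15, 1, 1, 11]

[8, 15, 1, 1, 11]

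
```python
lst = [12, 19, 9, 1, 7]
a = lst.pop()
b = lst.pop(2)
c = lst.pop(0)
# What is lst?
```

After line 1: lst = [12, 19, 9, 1, 7]
After line 2 (pop() -> a = 7): lst = [12, 19, 9, 1]
After line 3 (pop(2) -> b = 9): lst = [12, 19, 1]
After line 4 (pop(0) -> c = 12): lst = [19, 1]

[19, 1]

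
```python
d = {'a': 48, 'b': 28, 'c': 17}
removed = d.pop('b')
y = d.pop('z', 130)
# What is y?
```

After line 1: d = {'a': 48, 'b': 28, 'c': 17}
After line 2 (pop 'b' returns 28): d = {'a': 48, 'c': 17}, removed = 28
After line 3 (pop 'z' missing, returns default 130): d = {'a': 48, 'c': 17}, y = 130

130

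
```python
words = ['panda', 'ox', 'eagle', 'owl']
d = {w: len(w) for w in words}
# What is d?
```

{'panda': 5, 'ox': 2, 'eagle': 5, 'owl': 3}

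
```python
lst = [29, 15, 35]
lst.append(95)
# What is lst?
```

[29, 15, 35, 95]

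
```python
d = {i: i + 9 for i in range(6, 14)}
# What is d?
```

{6: 15, 7: 16, 8: 17, 9: 18, 10: 19, 11: 20, 12: 21, 13: 22}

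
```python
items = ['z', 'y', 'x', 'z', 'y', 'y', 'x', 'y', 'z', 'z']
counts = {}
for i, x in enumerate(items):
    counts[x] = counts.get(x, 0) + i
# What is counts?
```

Initial: counts = {}, items = ['z', 'y', 'x', 'z', 'y', 'y', 'x', 'y', 'z', 'z']
i=0, x='z': counts = {'z': 0}
i=1, x='y': counts = {'z': 0, 'y': 1}
i=2, x='x': counts = {'z': 0, 'y': 1, 'x': 2}
i=3, x='z': counts = {'z': 3, 'y': 1, 'x': 2}
i=4, x='y': counts = {'z': 3, 'y': 5, 'x': 2}
i=5, x='y': counts = {'z': 3, 'y': 10, 'x': 2}
i=6, x='x': counts = {'z': 3, 'y': 10, 'x': 8}
i=7, x='y': counts = {'z': 3, 'y': 17, 'x': 8}
i=8, x='z': counts = {'z': 11, 'y': 17, 'x': 8}
i=9, x='z': counts = {'z': 20, 'y': 17, 'x': 8}

{'z': 20, 'y': 17, 'x': 8}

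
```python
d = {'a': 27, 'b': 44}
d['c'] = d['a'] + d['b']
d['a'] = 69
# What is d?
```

After line 1: d = {'a': 27, 'b': 44}
After line 2 (d['c'] = 27 + 44): d = {'a': 27, 'b': 44, 'c': 71}
After line 3: d = {'a': 69, 'b': 44, 'c': 71}

{'a': 69, 'b': 44, 'c': 71}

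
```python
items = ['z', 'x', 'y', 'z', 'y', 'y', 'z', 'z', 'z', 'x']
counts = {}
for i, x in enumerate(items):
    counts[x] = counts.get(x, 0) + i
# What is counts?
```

Initial: counts = {}, items = ['z', 'x', 'y', 'z', 'y', 'y', 'z', 'z', 'z', 'x']
i=0, x='z': counts = {'z': 0}
i=1, x='x': counts = {'z': 0, 'x': 1}
i=2, x='y': counts = {'z': 0, 'x': 1, 'y': 2}
i=3, x='z': counts = {'z': 3, 'x': 1, 'y': 2}
i=4, x='y': counts = {'z': 3, 'x': 1, 'y': 6}
i=5, x='y': counts = {'z': 3, 'x': 1, 'y': 11}
i=6, x='z': counts = {'z': 9, 'x': 1, 'y': 11}
i=7, x='z': counts = {'z': 16, 'x': 1, 'y': 11}
i=8, x='z': counts = {'z': 24, 'x': 1, 'y': 11}
i=9, x='x': counts = {'z': 24, 'x': 10, 'y': 11}

{'z': 24, 'x': 10, 'y': 11}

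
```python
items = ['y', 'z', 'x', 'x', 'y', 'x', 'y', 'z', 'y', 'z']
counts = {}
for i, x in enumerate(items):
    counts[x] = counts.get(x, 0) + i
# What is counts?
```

Initial: counts = {}, items = ['y', 'z', 'x', 'x', 'y', 'x', 'y', 'z', 'y', 'z']
i=0, x='y': counts = {'y': 0}
i=1, x='z': counts = {'y': 0, 'z': 1}
i=2, x='x': counts = {'y': 0, 'z': 1, 'x': 2}
i=3, x='x': counts = {'y': 0, 'z': 1, 'x': 5}
i=4, x='y': counts = {'y': 4, 'z': 1, 'x': 5}
i=5, x='x': counts = {'y': 4, 'z': 1, 'x': 10}
i=6, x='y': counts = {'y': 10, 'z': 1, 'x': 10}
i=7, x='z': counts = {'y': 10, 'z': 8, 'x': 10}
i=8, x='y': counts = {'y': 18, 'z': 8, 'x': 10}
i=9, x='z': counts = {'y': 18, 'z': 17, 'x': 10}

{'y': 18, 'z': 17, 'x': 10}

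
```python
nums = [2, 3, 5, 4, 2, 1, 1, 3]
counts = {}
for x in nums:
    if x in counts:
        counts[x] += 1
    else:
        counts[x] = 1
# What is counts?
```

Initial: counts = {}, nums = [2, 3, 5, 4, 2, 1, 1, 3]
See 2: counts = {2: 1}
See 3: counts = {2: 1, 3: 1}
See 5: counts = {2: 1, 3: 1, 5: 1}
See 4: counts = {2: 1, 3: 1, 5: 1, 4: 1}
See 2: counts = {2: 2, 3: 1, 5: 1, 4: 1}
See 1: counts = {2: 2, 3: 1, 5: 1, 4: 1, 1: 1}
See 1: counts = {2: 2, 3: 1, 5: 1, 4: 1, 1: 2}
See 3: counts = {2: 2, 3: 2, 5: 1, 4: 1, 1: 2}

{2: 2, 3: 2, 5: 1, 4: 1, 1: 2}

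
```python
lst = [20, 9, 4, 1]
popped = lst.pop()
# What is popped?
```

1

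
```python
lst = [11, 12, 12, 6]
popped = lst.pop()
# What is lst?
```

[11, 12, 12]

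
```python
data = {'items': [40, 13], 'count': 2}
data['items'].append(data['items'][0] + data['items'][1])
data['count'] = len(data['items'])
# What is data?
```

After line 1: data = {'items': [40, 13], 'count': 2}
After line 2 (append 40 + 13 = 53): data = {'items': [40, 13, 53], 'count': 2}
After line 3 (count = len(items) = 3): data = {'items': [40, 13, 53], 'count': 3}

{'items': [40, 13, 53], 'count': 3}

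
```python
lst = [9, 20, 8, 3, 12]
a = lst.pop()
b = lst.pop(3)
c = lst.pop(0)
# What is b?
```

After line 1: lst = [9, 20, 8, 3, 12]
After line 2 (pop() -> a = 12): lst = [9, 20, 8, 3]
After line 3 (pop(3) -> b = 3): lst = [9, 20, 8]
After line 4 (pop(0) -> c = 9): lst = [20, 8]

3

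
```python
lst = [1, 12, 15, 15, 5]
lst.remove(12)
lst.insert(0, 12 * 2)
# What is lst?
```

After line 1: lst = [1, 12, 15, 15, 5]
After line 2 (remove first 12): lst = [1, 15, 15, 5]
After line 3 (insert 24 at index 0): lst = [24, 1, 15, 15, 5]

[24, 1, 15, 15, 5]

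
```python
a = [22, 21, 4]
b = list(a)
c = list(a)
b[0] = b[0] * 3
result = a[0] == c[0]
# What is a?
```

After line 1: a = [22, 21, 4]
After line 2 (b = list(a), copy): a = [22, 21, 4], b = [22, 21, 4]
After line 3 (c = list(a) is a copy, new object): c = [22, 21, 4]
After line 4 (b[0] = 22 * 3 = 66; only b mutates (copy)): a = [22, 21, 4], b = [66, 21, 4], c = [22, 21, 4]
After line 5 (a[0] = 22, c[0] = 22; result = True)

[22, 21, 4]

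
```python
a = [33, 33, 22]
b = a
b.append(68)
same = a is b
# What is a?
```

After line 1: a = [33, 33, 22]
After line 2 (b = a is an alias, same object): a = [33, 33, 22], b = [33, 33, 22]
After line 3 (b.append mutates the shared list): a = [33, 33, 22, 68], b = [33, 33, 22, 68]
After line 4 (same = a is b; same object -> True): same = True

[33, 33, 22, 68]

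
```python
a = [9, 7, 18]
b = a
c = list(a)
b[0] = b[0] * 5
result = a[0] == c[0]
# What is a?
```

After line 1: a = [9, 7, 18]
After line 2 (b = a, alias): a = [9, 7, 18], b = [9, 7, 18]
After line 3 (c = list(a) is a copy, new object): c = [9, 7, 18]
After line 4 (b[0] = 9 * 5 = 45; mutates shared a/b): a = b = [45, 7, 18], c = [9, 7, 18]
After line 5 (a[0] = 45, c[0] = 9; result = False)

[45, 7, 18]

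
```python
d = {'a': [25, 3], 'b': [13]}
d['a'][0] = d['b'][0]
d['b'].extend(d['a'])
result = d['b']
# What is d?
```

After line 1: d = {'a': [25, 3], 'b': [13]}
After line 2 (a[0] = b[0] = 13): d = {'a': [13, 3], 'b': [13]}
After line 3 (b.extend(a) appends [13, 3]): d = {'a': [13, 3], 'b': [13, 13, 3]}
After line 4: result = d['b'] = [13, 13, 3]

{'a': [13, 3], 'b': [13, 13, 3]}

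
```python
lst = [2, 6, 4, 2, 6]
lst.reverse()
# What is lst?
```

[6, 2, 4, 6, 2]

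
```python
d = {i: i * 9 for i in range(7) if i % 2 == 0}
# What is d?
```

{0: 0, 2: 18, 4: 36, 6: 54}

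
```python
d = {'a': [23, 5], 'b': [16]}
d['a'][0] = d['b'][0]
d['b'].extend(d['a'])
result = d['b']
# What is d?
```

After line 1: d = {'a': [23, 5], 'b': [16]}
After line 2 (a[0] = b[0] = 16): d = {'a': [16, 5], 'b': [16]}
After line 3 (b.extend(a) appends [16, 5]): d = {'a': [16, 5], 'b': [16, 16, 5]}
After line 4: result = d['b'] = [16, 16, 5]

{'a': [16, 5], 'b': [16, 16, 5]}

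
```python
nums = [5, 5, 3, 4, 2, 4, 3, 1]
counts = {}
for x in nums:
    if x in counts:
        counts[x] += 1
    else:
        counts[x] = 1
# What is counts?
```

Initial: counts = {}, nums = [5, 5, 3, 4, 2, 4, 3, 1]
See 5: counts = {5: 1}
See 5: counts = {5: 2}
See 3: counts = {5: 2, 3: 1}
See 4: counts = {5: 2, 3: 1, 4: 1}
See 2: counts = {5: 2, 3: 1, 4: 1, 2: 1}
See 4: counts = {5: 2, 3: 1, 4: 2, 2: 1}
See 3: counts = {5: 2, 3: 2, 4: 2, 2: 1}
See 1: counts = {5: 2, 3: 2, 4: 2, 2: 1, 1: 1}

{5: 2, 3: 2, 4: 2, 2: 1, 1: 1}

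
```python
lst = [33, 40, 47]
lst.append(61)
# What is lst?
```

[33, 40, 47, 61]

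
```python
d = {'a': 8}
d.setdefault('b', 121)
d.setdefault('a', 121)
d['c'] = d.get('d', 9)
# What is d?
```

After line 1: d = {'a': 8}
After line 2 (setdefault adds 'b'=121): d = {'a': 8, 'b': 121}
After line 3 (setdefault 'a' no-op, already exists): d = {'a': 8, 'b': 121}
After line 4 (get('d', 9) returns default since 'd' not in d): d = {'a': 8, 'b': 121, 'c': 9}

{'a': 8, 'b': 121, 'c': 9}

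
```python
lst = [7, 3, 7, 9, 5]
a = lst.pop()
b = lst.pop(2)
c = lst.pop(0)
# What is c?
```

After line 1: lst = [7, 3, 7, 9, 5]
After line 2 (pop() -> a = 5): lst = [7, 3, 7, 9]
After line 3 (pop(2) -> b = 7): lst = [7, 3, 9]
After line 4 (pop(0) -> c = 7): lst = [3, 9]

7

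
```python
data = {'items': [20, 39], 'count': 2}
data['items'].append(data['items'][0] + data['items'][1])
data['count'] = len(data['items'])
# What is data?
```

After line 1: data = {'items': [20, 39], 'count': 2}
After line 2 (append 20 + 39 = 59): data = {'items': [20, 39, 59], 'count': 2}
After line 3 (count = len(items) = 3): data = {'items': [20, 39, 59], 'count': 3}

{'items': [20, 39, 59], 'count': 3}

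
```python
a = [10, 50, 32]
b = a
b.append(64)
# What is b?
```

After line 1: a = [10, 50, 32]
After line 2 (b = a is an alias, same object): a = [10, 50, 32], b = [10, 50, 32]
After line 3 (b.append mutates the shared list): a = [10, 50, 32, 64], b = [10, 50, 32, 64]

[10, 50, 32, 64]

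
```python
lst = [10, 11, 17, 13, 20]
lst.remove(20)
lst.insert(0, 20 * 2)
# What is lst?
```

After line 1: lst = [10, 11, 17, 13, 20]
After line 2 (remove first 20): lst = [10, 11, 17, 13]
After line 3 (insert 40 at index 0): lst = [40, 10, 11, 17, 13]

[40, 10, 11, 17, 13]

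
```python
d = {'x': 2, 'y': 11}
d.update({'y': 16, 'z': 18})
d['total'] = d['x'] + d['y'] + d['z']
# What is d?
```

After line 1: d = {'x': 2, 'y': 11}
After line 2 (y overwritten, z added): d = {'x': 2, 'y': 16, 'z': 18}
After line 3 (total = 2 + 16 + 18 = 36): d = {'x': 2, 'y': 16, 'z': 18, 'total': 36}

{'x': 2, 'y': 16, 'z': 18, 'total': 36}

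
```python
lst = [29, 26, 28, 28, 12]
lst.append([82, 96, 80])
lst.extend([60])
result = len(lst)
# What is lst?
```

After line 1: lst = [29, 26, 28, 28, 12]
After line 2 (append adds [82, 96, 80] as single element): lst = [29, 26, 28, 28, 12, [82, 96, 80]]
After line 3 (extend unpacks [60], adds 60): lst = [29, 26, 28, 28, 12, [82, 96, 80], 60]
After line 4: result = len(lst) = 7

[29, 26, 28, 28, 12, [82, 96, 80], 60]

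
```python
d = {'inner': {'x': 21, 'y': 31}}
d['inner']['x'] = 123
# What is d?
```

After line 1: d = {'inner': {'x': 21, 'y': 31}}
After line 2 (inner x overwritten): d = {'inner': {'x': 123, 'y': 31}}

{'inner': {'x': 123, 'y': 31}}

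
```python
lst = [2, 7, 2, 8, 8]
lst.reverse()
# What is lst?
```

[8, 8, 2, 7, 2]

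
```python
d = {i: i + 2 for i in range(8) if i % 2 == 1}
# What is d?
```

{1: 3, 3: 5, 5: 7, 7: 9}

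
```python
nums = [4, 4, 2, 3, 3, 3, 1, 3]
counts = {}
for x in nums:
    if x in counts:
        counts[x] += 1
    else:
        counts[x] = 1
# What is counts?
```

Initial: counts = {}, nums = [4, 4, 2, 3, 3, 3, 1, 3]
See 4: counts = {4: 1}
See 4: counts = {4: 2}
See 2: counts = {4: 2, 2: 1}
See 3: counts = {4: 2, 2: 1, 3: 1}
See 3: counts = {4: 2, 2: 1, 3: 2}
See 3: counts = {4: 2, 2: 1, 3: 3}
See 1: counts = {4: 2, 2: 1, 3: 3, 1: 1}
See 3: counts = {4: 2, 2: 1, 3: 4, 1: 1}

{4: 2, 2: 1, 3: 4, 1: 1}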